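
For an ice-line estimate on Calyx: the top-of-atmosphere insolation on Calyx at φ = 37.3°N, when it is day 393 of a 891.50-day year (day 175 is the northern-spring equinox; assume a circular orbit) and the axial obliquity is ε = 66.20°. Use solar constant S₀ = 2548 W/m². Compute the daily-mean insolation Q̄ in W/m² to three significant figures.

Q̄ ≈ 1.41e+03 W/m²

Solar longitude: λ_s = 360° × (393 − 175)/891.50 = 88.031°.
sin δ = sin 66.20° × sin 88.031° = 0.91442, so δ = +66.123°.
cos H₀ = −tan(+37.3°) tan(+66.123°) = -1.7210 ≤ −1 ⇒ polar day, H₀ = π.
Bracket: H₀ sin φ sin δ + cos φ cos δ sin H₀ = 3.1416×0.60599×0.91442 + 0.79547×0.40477×0.00000 = 1.740853 + 0.000000 = 1.740853.
Q̄ = (S₀/π) × [bracket] = (2548/π) × 1.740853 = 1412 W/m².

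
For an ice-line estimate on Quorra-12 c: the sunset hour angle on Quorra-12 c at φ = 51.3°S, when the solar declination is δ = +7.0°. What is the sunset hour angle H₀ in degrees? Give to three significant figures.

H₀ = 81.2°

cos H₀ = −tan φ · tan δ = −tan(-51.3°) × tan(+7.000°) = 0.1533, so H₀ = 1.4169 rad = 81.18°.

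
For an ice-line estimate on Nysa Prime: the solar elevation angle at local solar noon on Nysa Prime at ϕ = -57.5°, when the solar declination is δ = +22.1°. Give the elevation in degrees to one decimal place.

At local noon the hour angle is zero, so the zenith angle equals |ϕ − δ| = |-57.5° − (+22.100°)| = 79.600°.
Elevation = 90° − 79.600° = 10.4°.

10.4°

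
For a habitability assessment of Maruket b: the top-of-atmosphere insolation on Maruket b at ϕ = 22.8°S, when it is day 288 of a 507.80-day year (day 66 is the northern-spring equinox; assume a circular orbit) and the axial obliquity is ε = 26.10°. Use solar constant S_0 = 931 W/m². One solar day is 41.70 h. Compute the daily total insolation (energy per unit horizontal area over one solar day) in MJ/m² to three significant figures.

Solar longitude: L_s = 360° × (288 − 66)/507.80 = 157.385°.
sin δ = sin 26.10° × sin 157.385° = 0.16917, so δ = +9.740°.
cos h₀ = −tan(-22.8°) tan(+9.740°) = 0.0722, h₀ = 1.4986 rad.
Bracket: h₀ sin ϕ sin δ + cos ϕ cos δ sin h₀ = 1.4986×-0.38752×0.16917 + 0.92186×0.98559×0.99739 = -0.098243 + 0.906205 = 0.807962.
Q̄ = (S_0/π) × [bracket] = (931/π) × 0.807962 = 239.44 W/m².
Daily total = Q̄ × 41.70 h × 3600 s/h = 239.44 × 41.70 × 3600 / 10⁶ = 35.94 MJ/m².

35.9 MJ/m²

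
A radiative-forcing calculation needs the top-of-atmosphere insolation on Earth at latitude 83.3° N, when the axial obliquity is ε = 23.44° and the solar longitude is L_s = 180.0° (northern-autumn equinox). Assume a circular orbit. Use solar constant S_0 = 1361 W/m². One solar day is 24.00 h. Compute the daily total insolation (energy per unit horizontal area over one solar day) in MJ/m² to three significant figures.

Solar declination: sin δ = sin ε · sin L_s = sin 23.44° × sin 180.0° = 0.00000, so δ = +0.000°.
cos h₀ = −tan(+83.3°) tan(+0.000°) = -0.0000, h₀ = 1.5708 rad.
Bracket: h₀ sin ϕ sin δ + cos ϕ cos δ sin h₀ = 1.5708×0.99317×0.00000 + 0.11667×1.00000×1.00000 = 0.000000 + 0.116670 = 0.116670.
Q̄ = (S_0/π) × [bracket] = (1361/π) × 0.116670 = 50.544 W/m².
Daily total = Q̄ × 24.00 h × 3600 s/h = 50.544 × 24.00 × 3600 / 10⁶ = 4.367 MJ/m².

4.37 MJ/m²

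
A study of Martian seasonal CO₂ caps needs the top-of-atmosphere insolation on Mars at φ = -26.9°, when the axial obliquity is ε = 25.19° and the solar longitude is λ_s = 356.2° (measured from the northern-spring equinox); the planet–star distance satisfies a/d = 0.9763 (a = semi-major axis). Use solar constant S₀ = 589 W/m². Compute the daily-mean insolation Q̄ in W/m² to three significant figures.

Q̄ ≈ 163 W/m²

Solar declination: sin δ = sin ε · sin λ_s = sin 25.19° × sin 356.2° = -0.02821, so δ = -1.616°.
cos H₀ = −tan(-26.9°) tan(-1.616°) = -0.0143, H₀ = 1.5851 rad.
Bracket: H₀ sin φ sin δ + cos φ cos δ sin H₀ = 1.5851×-0.45243×-0.02821 + 0.89180×0.99960×0.99990 = 0.020231 + 0.891354 = 0.911585.
Inverse-square distance factor (a/d)² = 0.9763² = 0.953162.
Q̄ = (S₀/π) × 0.953162 × [bracket] = (589/π) × 0.953162 × 0.911585 = 162.9 W/m².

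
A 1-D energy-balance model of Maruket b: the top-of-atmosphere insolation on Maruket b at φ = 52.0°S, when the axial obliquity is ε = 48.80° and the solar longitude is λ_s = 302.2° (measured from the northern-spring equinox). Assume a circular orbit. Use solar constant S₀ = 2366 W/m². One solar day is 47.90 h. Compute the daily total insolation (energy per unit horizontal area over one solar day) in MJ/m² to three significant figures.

205 MJ/m²

Solar declination: sin δ = sin ε · sin λ_s = sin 48.80° × sin 302.2° = -0.63669, so δ = -39.545°.
cos H₀ = −tan(-52.0°) tan(-39.545°) = -1.0568 ≤ −1 ⇒ polar day, H₀ = π.
Bracket: H₀ sin φ sin δ + cos φ cos δ sin H₀ = 3.1416×-0.78801×-0.63669 + 0.61566×0.77112×0.00000 = 1.576198 + 0.000000 = 1.576198.
Q̄ = (S₀/π) × [bracket] = (2366/π) × 1.576198 = 1187.1 W/m².
Daily total = Q̄ × 47.90 h × 3600 s/h = 1187.1 × 47.90 × 3600 / 10⁶ = 204.7 MJ/m².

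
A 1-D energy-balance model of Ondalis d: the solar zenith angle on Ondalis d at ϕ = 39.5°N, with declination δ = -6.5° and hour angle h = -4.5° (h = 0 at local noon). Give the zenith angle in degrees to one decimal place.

cos θ_z = sin ϕ sin δ + cos ϕ cos δ cos h = -0.072006 + 0.764301 = 0.692295.
θ_z = arccos(0.692295) = 46.2°.

θ_z = 46.2°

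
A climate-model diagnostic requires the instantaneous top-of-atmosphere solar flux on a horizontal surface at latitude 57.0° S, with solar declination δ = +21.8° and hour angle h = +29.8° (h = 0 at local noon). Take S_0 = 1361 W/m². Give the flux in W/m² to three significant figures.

173 W/m²

cos θ_z = sin ϕ sin δ + cos ϕ cos δ cos h = -0.311455 + 0.438820 = 0.127365.
Flux = S_0 · cos θ_z = 1361 × 0.127365 = 173.3 W/m².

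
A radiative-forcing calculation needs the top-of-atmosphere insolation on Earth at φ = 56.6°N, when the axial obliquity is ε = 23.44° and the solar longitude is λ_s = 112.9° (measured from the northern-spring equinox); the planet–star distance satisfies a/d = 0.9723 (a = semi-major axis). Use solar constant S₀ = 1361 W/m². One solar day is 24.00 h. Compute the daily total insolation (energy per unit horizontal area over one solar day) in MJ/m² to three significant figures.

38.5 MJ/m²

Solar declination: sin δ = sin ε · sin λ_s = sin 23.44° × sin 112.9° = 0.36644, so δ = +21.496°.
cos H₀ = −tan(+56.6°) tan(+21.496°) = -0.5973, H₀ = 2.2109 rad.
Bracket: H₀ sin φ sin δ + cos φ cos δ sin H₀ = 2.2109×0.83485×0.36644 + 0.55048×0.93044×0.80204 = 0.676364 + 0.410796 = 1.087160.
Inverse-square distance factor (a/d)² = 0.9723² = 0.945367.
Q̄ = (S₀/π) × 0.945367 × [bracket] = (1361/π) × 0.945367 × 1.087160 = 445.25 W/m².
Daily total = Q̄ × 24.00 h × 3600 s/h = 445.25 × 24.00 × 3600 / 10⁶ = 38.47 MJ/m².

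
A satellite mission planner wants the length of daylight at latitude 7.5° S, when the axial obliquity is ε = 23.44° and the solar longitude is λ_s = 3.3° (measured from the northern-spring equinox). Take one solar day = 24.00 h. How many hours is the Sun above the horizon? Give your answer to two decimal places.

Solar declination: sin δ = sin ε · sin λ_s = sin 23.44° × sin 3.3° = 0.02290, so δ = +1.312°.
cos H₀ = −tan φ · tan δ = −tan(-7.5°) × tan(+1.312°) = 0.0030, so H₀ = 1.5678 rad = 89.83°.
Daylight = 2H₀/(2π) × 24.00 h = (1.5678/π) × 24.00 = 11.98 h.

11.98 h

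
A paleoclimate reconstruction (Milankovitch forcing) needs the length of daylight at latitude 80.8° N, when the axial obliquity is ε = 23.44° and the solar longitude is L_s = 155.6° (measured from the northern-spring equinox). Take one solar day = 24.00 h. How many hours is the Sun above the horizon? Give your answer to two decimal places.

Solar declination: sin δ = sin ε · sin L_s = sin 23.44° × sin 155.6° = 0.16433, so δ = +9.458°.
Sunrise equation: cos h₀ = −tan ϕ · tan δ = -1.0286 ≤ −1, so the Sun never sets (polar day) and h₀ = π.
Daylight = 2h₀/(2π) × 24.00 h = (3.1416/π) × 24.00 = 24.00 h.

24.00 h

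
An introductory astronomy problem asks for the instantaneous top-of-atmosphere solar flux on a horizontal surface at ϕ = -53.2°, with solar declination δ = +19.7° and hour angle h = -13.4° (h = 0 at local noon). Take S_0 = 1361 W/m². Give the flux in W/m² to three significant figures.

379 W/m²

cos θ_z = sin ϕ sin δ + cos ϕ cos δ cos h = -0.269923 + 0.548610 = 0.278687.
Flux = S_0 · cos θ_z = 1361 × 0.278687 = 379.3 W/m².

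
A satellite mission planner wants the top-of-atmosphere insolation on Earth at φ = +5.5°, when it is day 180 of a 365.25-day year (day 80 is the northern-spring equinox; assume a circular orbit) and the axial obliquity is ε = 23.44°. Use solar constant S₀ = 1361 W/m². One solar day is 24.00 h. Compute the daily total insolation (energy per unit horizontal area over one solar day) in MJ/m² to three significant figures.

36.5 MJ/m²

Solar longitude: λ_s = 360° × (180 − 80)/365.25 = 98.563°.
sin δ = sin 23.44° × sin 98.563° = 0.39335, so δ = +23.163°.
cos H₀ = −tan(+5.5°) tan(+23.163°) = -0.0412, H₀ = 1.6120 rad.
Bracket: H₀ sin φ sin δ + cos φ cos δ sin H₀ = 1.6120×0.09585×0.39335 + 0.99540×0.91939×0.99915 = 0.060777 + 0.914383 = 0.975160.
Q̄ = (S₀/π) × [bracket] = (1361/π) × 0.975160 = 422.46 W/m².
Daily total = Q̄ × 24.00 h × 3600 s/h = 422.46 × 24.00 × 3600 / 10⁶ = 36.50 MJ/m².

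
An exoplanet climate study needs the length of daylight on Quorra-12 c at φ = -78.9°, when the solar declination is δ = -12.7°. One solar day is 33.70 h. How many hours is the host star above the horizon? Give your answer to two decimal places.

33.70 h

Sunrise equation: cos H₀ = −tan φ · tan δ = -1.1487 ≤ −1, so the host star never sets (polar day) and H₀ = π.
Daylight = 2H₀/(2π) × 33.70 h = (3.1416/π) × 33.70 = 33.70 h.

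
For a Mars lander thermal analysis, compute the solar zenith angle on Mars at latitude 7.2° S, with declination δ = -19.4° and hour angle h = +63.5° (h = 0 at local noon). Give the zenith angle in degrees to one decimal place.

θ_z = 62.7°

cos θ_z = sin ϕ sin δ + cos ϕ cos δ cos h = 0.041631 + 0.417545 = 0.459176.
θ_z = arccos(0.459176) = 62.7°.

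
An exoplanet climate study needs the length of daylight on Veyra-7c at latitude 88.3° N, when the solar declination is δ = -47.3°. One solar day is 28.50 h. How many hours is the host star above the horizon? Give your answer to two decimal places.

cos H₀ = −tan φ · tan δ = 36.5133 ≥ 1, so the host star never rises (polar night) and H₀ = 0.
Daylight = 2H₀/(2π) × 28.50 h = (0.0000/π) × 28.50 = 0.00 h.

0.00 h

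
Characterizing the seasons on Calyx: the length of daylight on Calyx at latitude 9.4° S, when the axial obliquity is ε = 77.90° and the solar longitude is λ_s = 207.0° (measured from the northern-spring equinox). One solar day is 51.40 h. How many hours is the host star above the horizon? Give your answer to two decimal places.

27.04 h

Solar declination: sin δ = sin ε · sin λ_s = sin 77.90° × sin 207.0° = -0.44390, so δ = -26.353°.
cos H₀ = −tan φ · tan δ = −tan(-9.4°) × tan(-26.353°) = -0.0820, so H₀ = 1.6529 rad = 94.70°.
Daylight = 2H₀/(2π) × 51.40 h = (1.6529/π) × 51.40 = 27.04 h.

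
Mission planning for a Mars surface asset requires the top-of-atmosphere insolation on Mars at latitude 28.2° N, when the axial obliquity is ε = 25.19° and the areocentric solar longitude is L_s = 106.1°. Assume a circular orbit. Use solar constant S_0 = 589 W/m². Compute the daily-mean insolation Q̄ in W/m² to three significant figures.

Q̄ ≈ 212 W/m²

sin δ = sin 25.19° × sin 106.1° = 0.40893, so δ = +24.138°.
cos h₀ = −tan(+28.2°) tan(+24.138°) = -0.2403, h₀ = 1.8134 rad.
Bracket: h₀ sin ϕ sin δ + cos ϕ cos δ sin h₀ = 1.8134×0.47255×0.40893 + 0.88130×0.91257×0.97071 = 0.350421 + 0.780692 = 1.131113.
Q̄ = (S_0/π) × [bracket] = (589/π) × 1.131113 = 212.1 W/m².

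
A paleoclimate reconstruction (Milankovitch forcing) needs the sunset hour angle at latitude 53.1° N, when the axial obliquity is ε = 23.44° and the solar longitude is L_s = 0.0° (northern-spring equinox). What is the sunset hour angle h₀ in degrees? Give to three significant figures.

h₀ = 90.0°

Solar declination: sin δ = sin ε · sin L_s = sin 23.44° × sin 0.0° = 0.00000, so δ = +0.000°.
cos h₀ = −tan ϕ · tan δ = −tan(+53.1°) × tan(+0.000°) = -0.0000, so h₀ = 1.5708 rad = 90.00°.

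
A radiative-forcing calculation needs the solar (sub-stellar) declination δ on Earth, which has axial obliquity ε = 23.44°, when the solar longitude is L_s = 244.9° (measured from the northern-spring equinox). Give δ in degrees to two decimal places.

δ = -21.11°

sin δ = sin ε · sin L_s = sin 23.44° × sin 244.9° = -0.360225.
δ = arcsin(-0.360225) = -21.11°.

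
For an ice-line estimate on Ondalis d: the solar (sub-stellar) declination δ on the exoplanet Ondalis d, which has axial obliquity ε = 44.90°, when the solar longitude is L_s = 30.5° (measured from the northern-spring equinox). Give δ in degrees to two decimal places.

sin δ = sin ε · sin L_s = sin 44.90° × sin 30.5° = 0.358257.
δ = arcsin(0.358257) = +20.99°.

δ = +20.99°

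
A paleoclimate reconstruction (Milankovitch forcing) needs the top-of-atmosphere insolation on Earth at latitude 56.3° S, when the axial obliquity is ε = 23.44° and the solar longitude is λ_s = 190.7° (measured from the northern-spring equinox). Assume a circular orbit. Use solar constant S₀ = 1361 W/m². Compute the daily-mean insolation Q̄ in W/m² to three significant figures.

Q̄ ≈ 283 W/m²

Solar declination: sin δ = sin ε · sin λ_s = sin 23.44° × sin 190.7° = -0.07386, so δ = -4.235°.
cos H₀ = −tan(-56.3°) tan(-4.235°) = -0.1110, H₀ = 1.6821 rad.
Bracket: H₀ sin φ sin δ + cos φ cos δ sin H₀ = 1.6821×-0.83195×-0.07386 + 0.55484×0.99727×0.99382 = 0.103361 + 0.549906 = 0.653267.
Q̄ = (S₀/π) × [bracket] = (1361/π) × 0.653267 = 283.0 W/m².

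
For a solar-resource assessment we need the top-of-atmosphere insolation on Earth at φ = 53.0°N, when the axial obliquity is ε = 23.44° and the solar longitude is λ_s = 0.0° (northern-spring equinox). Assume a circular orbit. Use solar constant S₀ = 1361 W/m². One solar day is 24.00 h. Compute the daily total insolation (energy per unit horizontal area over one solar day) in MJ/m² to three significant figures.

Solar declination: sin δ = sin ε · sin λ_s = sin 23.44° × sin 0.0° = 0.00000, so δ = +0.000°.
cos H₀ = −tan(+53.0°) tan(+0.000°) = -0.0000, H₀ = 1.5708 rad.
Bracket: H₀ sin φ sin δ + cos φ cos δ sin H₀ = 1.5708×0.79864×0.00000 + 0.60182×1.00000×1.00000 = 0.000000 + 0.601820 = 0.601820.
Q̄ = (S₀/π) × [bracket] = (1361/π) × 0.601820 = 260.72 W/m².
Daily total = Q̄ × 24.00 h × 3600 s/h = 260.72 × 24.00 × 3600 / 10⁶ = 22.53 MJ/m².

22.5 MJ/m²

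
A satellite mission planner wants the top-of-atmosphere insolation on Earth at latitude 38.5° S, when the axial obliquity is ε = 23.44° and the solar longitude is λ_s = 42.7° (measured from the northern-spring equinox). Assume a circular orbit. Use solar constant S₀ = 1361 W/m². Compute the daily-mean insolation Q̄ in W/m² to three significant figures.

Solar declination: sin δ = sin ε · sin λ_s = sin 23.44° × sin 42.7° = 0.26976, so δ = +15.650°.
cos H₀ = −tan(-38.5°) tan(+15.650°) = 0.2228, H₀ = 1.3461 rad.
Bracket: H₀ sin φ sin δ + cos φ cos δ sin H₀ = 1.3461×-0.62251×0.26976 + 0.78261×0.96293×0.97485 = -0.226048 + 0.734646 = 0.508598.
Q̄ = (S₀/π) × [bracket] = (1361/π) × 0.508598 = 220.3 W/m².

Q̄ ≈ 220 W/m²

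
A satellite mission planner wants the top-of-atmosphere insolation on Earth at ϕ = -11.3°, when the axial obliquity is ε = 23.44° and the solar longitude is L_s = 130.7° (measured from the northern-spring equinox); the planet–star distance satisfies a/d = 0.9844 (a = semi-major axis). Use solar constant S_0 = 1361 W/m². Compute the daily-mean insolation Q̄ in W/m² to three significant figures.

Solar declination: sin δ = sin ε · sin L_s = sin 23.44° × sin 130.7° = 0.30158, so δ = +17.552°.
cos h₀ = −tan(-11.3°) tan(+17.552°) = 0.0632, h₀ = 1.5076 rad.
Bracket: h₀ sin ϕ sin δ + cos ϕ cos δ sin h₀ = 1.5076×-0.19595×0.30158 + 0.98061×0.95344×0.99800 = -0.089091 + 0.933083 = 0.843992.
Inverse-square distance factor (a/d)² = 0.9844² = 0.969043.
Q̄ = (S_0/π) × 0.969043 × [bracket] = (1361/π) × 0.969043 × 0.843992 = 354.3 W/m².

Q̄ ≈ 354 W/m²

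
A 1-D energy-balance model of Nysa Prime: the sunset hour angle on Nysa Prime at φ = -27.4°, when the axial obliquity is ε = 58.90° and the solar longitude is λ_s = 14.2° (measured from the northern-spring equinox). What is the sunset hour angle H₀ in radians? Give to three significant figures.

Solar declination: sin δ = sin ε · sin λ_s = sin 58.90° × sin 14.2° = 0.21005, so δ = +12.125°.
cos H₀ = −tan φ · tan δ = −tan(-27.4°) × tan(+12.125°) = 0.1114, so H₀ = 1.4592 rad = 83.61°.

H₀ = 1.46 rad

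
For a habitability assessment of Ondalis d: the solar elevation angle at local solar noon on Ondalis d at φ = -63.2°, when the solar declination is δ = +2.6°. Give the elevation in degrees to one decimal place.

At local noon the hour angle is zero, so the zenith angle equals |φ − δ| = |-63.2° − (+2.600°)| = 65.800°.
Elevation = 90° − 65.800° = 24.2°.

24.2°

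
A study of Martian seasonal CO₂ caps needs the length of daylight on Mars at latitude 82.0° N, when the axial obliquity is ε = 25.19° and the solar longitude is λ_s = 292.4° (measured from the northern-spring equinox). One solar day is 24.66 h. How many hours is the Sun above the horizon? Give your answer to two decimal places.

Solar declination: sin δ = sin ε · sin λ_s = sin 25.19° × sin 292.4° = -0.39351, so δ = -23.173°.
cos H₀ = −tan φ · tan δ = 3.0457 ≥ 1, so the Sun never rises (polar night) and H₀ = 0.
Daylight = 2H₀/(2π) × 24.66 h = (0.0000/π) × 24.66 = 0.00 h.

0.00 h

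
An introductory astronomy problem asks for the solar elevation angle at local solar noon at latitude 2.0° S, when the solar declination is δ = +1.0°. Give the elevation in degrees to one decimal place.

87.0°

At local noon the hour angle is zero, so the zenith angle equals |φ − δ| = |-2.0° − (+1.000°)| = 3.000°.
Elevation = 90° − 3.000° = 87.0°.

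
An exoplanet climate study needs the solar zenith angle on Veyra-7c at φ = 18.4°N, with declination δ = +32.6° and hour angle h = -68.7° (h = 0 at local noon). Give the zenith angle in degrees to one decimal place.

θ_z = 62.6°

cos θ_z = sin φ sin δ + cos φ cos δ cos h = 0.170062 + 0.290377 = 0.460439.
θ_z = arccos(0.460439) = 62.6°.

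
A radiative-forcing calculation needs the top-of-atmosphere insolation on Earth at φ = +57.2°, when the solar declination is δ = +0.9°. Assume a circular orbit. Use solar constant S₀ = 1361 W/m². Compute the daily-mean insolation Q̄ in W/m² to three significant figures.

Q̄ ≈ 244 W/m²

cos H₀ = −tan(+57.2°) tan(+0.900°) = -0.0244, H₀ = 1.5952 rad.
Bracket: H₀ sin φ sin δ + cos φ cos δ sin H₀ = 1.5952×0.84057×0.01571 + 0.54171×0.99988×0.99970 = 0.021065 + 0.541483 = 0.562548.
Q̄ = (S₀/π) × [bracket] = (1361/π) × 0.562548 = 243.7 W/m².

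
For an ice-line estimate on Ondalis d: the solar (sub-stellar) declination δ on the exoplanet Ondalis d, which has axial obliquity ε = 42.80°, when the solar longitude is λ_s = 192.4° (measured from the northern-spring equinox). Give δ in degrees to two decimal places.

sin δ = sin ε · sin λ_s = sin 42.80° × sin 192.4° = -0.145900.
δ = arcsin(-0.145900) = -8.39°.

δ = -8.39°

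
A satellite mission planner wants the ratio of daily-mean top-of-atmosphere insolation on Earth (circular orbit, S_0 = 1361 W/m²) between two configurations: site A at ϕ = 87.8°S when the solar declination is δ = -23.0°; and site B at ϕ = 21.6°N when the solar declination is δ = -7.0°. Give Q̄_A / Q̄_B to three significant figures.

Q̄_A / Q̄_B ≈ 1.44

— Configuration A (ϕ=-87.8°):
cos h₀ = −tan(-87.8°) tan(-23.000°) = -11.0494 ≤ −1 ⇒ polar day, h₀ = π.
Bracket: h₀ sin ϕ sin δ + cos ϕ cos δ sin h₀ = 3.1416×-0.99926×-0.39073 + 0.03839×0.92050×0.00000 = 1.226609 + 0.000000 = 1.226609.
Q̄ = (S_0/π) × [bracket] = (1361/π) × 1.226609 = 531.39 W/m².
— Configuration B (ϕ=+21.6°):
cos h₀ = −tan(+21.6°) tan(-7.000°) = 0.0486, h₀ = 1.5222 rad.
Bracket: h₀ sin ϕ sin δ + cos ϕ cos δ sin h₀ = 1.5222×0.36812×-0.12187 + 0.92978×0.99255×0.99882 = -0.068290 + 0.921764 = 0.853474.
Q̄ = (S_0/π) × [bracket] = (1361/π) × 0.853474 = 369.74 W/m².
Ratio Q̄_A / Q̄_B = 531.39 / 369.74 = 1.437.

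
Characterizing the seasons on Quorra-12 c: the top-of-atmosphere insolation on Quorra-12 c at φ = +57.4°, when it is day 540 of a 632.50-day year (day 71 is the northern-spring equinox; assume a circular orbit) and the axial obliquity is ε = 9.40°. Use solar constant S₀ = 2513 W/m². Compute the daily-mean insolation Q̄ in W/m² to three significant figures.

Q̄ ≈ 267 W/m²

Solar longitude: λ_s = 360° × (540 − 71)/632.50 = 266.941°.
sin δ = sin 9.40° × sin 266.941° = -0.16309, so δ = -9.386°.
cos H₀ = −tan(+57.4°) tan(-9.386°) = 0.2585, H₀ = 1.3093 rad.
Bracket: H₀ sin φ sin δ + cos φ cos δ sin H₀ = 1.3093×0.84245×-0.16309 + 0.53877×0.98661×0.96602 = -0.179891 + 0.513494 = 0.333603.
Q̄ = (S₀/π) × [bracket] = (2513/π) × 0.333603 = 266.9 W/m².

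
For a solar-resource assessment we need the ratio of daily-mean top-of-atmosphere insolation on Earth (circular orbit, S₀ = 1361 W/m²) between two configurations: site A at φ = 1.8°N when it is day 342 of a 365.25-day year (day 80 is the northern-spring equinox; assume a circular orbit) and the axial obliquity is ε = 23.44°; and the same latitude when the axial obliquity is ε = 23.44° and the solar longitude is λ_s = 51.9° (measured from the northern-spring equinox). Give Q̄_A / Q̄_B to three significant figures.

— Configuration A (φ=+1.8°):
Solar longitude: λ_s = 360° × (342 − 80)/365.25 = 258.234°.
sin δ = sin 23.44° × sin 258.234° = -0.38943, so δ = -22.919°.
cos H₀ = −tan(+1.8°) tan(-22.919°) = 0.0133, H₀ = 1.5575 rad.
Bracket: H₀ sin φ sin δ + cos φ cos δ sin H₀ = 1.5575×0.03141×-0.38943 + 0.99951×0.92106×0.99991 = -0.019051 + 0.920526 = 0.901475.
Q̄ = (S₀/π) × [bracket] = (1361/π) × 0.901475 = 390.54 W/m².
— Configuration B (φ=+1.8°):
Solar declination: sin δ = sin ε · sin λ_s = sin 23.44° × sin 51.9° = 0.31303, so δ = +18.242°.
cos H₀ = −tan(+1.8°) tan(+18.242°) = -0.0104, H₀ = 1.5812 rad.
Bracket: H₀ sin φ sin δ + cos φ cos δ sin H₀ = 1.5812×0.03141×0.31303 + 0.99951×0.94974×0.99995 = 0.015547 + 0.949227 = 0.964774.
Q̄ = (S₀/π) × [bracket] = (1361/π) × 0.964774 = 417.96 W/m².
Ratio Q̄_A / Q̄_B = 390.54 / 417.96 = 0.9344.

Q̄_A / Q̄_B ≈ 0.934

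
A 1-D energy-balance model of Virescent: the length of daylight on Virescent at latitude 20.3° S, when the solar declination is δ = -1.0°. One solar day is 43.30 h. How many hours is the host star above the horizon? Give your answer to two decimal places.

21.74 h

cos H₀ = −tan φ · tan δ = −tan(-20.3°) × tan(-1.000°) = -0.0065, so H₀ = 1.5773 rad = 90.37°.
Daylight = 2H₀/(2π) × 43.30 h = (1.5773/π) × 43.30 = 21.74 h.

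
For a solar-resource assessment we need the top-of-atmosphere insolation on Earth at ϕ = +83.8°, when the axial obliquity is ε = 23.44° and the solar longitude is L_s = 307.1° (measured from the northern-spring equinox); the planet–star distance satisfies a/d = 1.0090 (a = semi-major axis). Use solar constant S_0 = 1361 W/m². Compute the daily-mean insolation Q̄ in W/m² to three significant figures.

Solar declination: sin δ = sin ε · sin L_s = sin 23.44° × sin 307.1° = -0.31727, so δ = -18.498°.
cos h₀ = −tan(+83.8°) tan(-18.498°) = 3.0796 ≥ 1 ⇒ polar night, h₀ = 0 and Q̄ = 0.
Inverse-square distance factor (a/d)² = 1.0090² = 1.018081.

Q̄ ≈ 0.00 W/m²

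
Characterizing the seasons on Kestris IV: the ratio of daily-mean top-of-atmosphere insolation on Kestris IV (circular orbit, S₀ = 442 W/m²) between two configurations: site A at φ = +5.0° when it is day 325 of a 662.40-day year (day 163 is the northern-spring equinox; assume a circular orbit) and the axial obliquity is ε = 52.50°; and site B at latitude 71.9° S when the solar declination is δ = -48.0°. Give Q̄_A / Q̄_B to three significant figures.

Q̄_A / Q̄_B ≈ 0.324

— Configuration A (φ=+5.0°):
Solar longitude: λ_s = 360° × (325 − 163)/662.40 = 88.043°.
sin δ = sin 52.50° × sin 88.043° = 0.79289, so δ = +52.456°.
cos H₀ = −tan(+5.0°) tan(+52.456°) = -0.1138, H₀ = 1.6849 rad.
Bracket: H₀ sin φ sin δ + cos φ cos δ sin H₀ = 1.6849×0.08716×0.79289 + 0.99619×0.60936×0.99350 = 0.116441 + 0.603093 = 0.719534.
Q̄ = (S₀/π) × [bracket] = (442/π) × 0.719534 = 101.23 W/m².
— Configuration B (φ=-71.9°):
cos H₀ = −tan(-71.9°) tan(-48.000°) = -3.3979 ≤ −1 ⇒ polar day, H₀ = π.
Bracket: H₀ sin φ sin δ + cos φ cos δ sin H₀ = 3.1416×-0.95052×-0.74314 + 0.31068×0.66913×0.00000 = 2.219130 + 0.000000 = 2.219130.
Q̄ = (S₀/π) × [bracket] = (442/π) × 2.219130 = 312.22 W/m².
Ratio Q̄_A / Q̄_B = 101.23 / 312.22 = 0.3242.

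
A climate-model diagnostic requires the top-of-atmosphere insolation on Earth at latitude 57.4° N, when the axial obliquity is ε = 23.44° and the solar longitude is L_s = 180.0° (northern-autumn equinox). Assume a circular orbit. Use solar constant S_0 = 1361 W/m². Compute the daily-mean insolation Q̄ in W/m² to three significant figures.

Solar declination: sin δ = sin ε · sin L_s = sin 23.44° × sin 180.0° = 0.00000, so δ = +0.000°.
cos h₀ = −tan(+57.4°) tan(+0.000°) = -0.0000, h₀ = 1.5708 rad.
Bracket: h₀ sin ϕ sin δ + cos ϕ cos δ sin h₀ = 1.5708×0.84245×0.00000 + 0.53877×1.00000×1.00000 = 0.000000 + 0.538770 = 0.538770.
Q̄ = (S_0/π) × [bracket] = (1361/π) × 0.538770 = 233.4 W/m².

Q̄ ≈ 233 W/m²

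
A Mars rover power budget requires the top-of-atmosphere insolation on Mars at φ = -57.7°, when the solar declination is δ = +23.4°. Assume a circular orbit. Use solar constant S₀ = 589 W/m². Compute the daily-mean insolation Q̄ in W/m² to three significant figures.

cos H₀ = −tan(-57.7°) tan(+23.400°) = 0.6845, H₀ = 0.8168 rad.
Bracket: H₀ sin φ sin δ + cos φ cos δ sin H₀ = 0.8168×-0.84526×0.39715 + 0.53435×0.91775×0.72899 = -0.274196 + 0.357496 = 0.083300.
Q̄ = (S₀/π) × [bracket] = (589/π) × 0.083300 = 15.62 W/m².

Q̄ ≈ 15.6 W/m²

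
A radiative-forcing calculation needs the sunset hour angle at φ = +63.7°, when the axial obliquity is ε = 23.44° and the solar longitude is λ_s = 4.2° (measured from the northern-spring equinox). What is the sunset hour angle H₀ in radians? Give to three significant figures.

Solar declination: sin δ = sin ε · sin λ_s = sin 23.44° × sin 4.2° = 0.02913, so δ = +1.669°.
cos H₀ = −tan φ · tan δ = −tan(+63.7°) × tan(+1.669°) = -0.0590, so H₀ = 1.6298 rad = 93.38°.

H₀ = 1.63 rad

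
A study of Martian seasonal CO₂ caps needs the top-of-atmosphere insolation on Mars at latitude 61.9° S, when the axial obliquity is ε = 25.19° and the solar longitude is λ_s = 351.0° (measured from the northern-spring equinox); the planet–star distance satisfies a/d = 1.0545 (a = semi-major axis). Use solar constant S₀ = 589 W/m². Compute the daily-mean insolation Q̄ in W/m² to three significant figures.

Solar declination: sin δ = sin ε · sin λ_s = sin 25.19° × sin 351.0° = -0.06658, so δ = -3.818°.
cos H₀ = −tan(-61.9°) tan(-3.818°) = -0.1250, H₀ = 1.6961 rad.
Bracket: H₀ sin φ sin δ + cos φ cos δ sin H₀ = 1.6961×-0.88213×-0.06658 + 0.47101×0.99778×0.99216 = 0.099616 + 0.466280 = 0.565896.
Inverse-square distance factor (a/d)² = 1.0545² = 1.111970.
Q̄ = (S₀/π) × 1.111970 × [bracket] = (589/π) × 1.111970 × 0.565896 = 118.0 W/m².

Q̄ ≈ 118 W/m²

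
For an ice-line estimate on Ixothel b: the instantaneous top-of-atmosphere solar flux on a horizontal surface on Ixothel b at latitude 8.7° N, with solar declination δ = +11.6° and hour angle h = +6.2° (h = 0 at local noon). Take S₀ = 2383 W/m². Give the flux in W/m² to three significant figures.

cos θ_z = sin φ sin δ + cos φ cos δ cos h = 0.030415 + 0.962641 = 0.993056.
Flux = S₀ · cos θ_z = 2383 × 0.993056 = 2366 W/m².

2.37e+03 W/m²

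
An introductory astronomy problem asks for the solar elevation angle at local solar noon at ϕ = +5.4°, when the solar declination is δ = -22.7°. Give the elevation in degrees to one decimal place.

At local noon the hour angle is zero, so the zenith angle equals |ϕ − δ| = |+5.4° − (-22.700°)| = 28.100°.
Elevation = 90° − 28.100° = 61.9°.

61.9°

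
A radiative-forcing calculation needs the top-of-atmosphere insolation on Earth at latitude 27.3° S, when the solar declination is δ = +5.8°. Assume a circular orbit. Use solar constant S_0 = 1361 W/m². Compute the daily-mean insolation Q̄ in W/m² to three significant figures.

cos h₀ = −tan(-27.3°) tan(+5.800°) = 0.0524, h₀ = 1.5183 rad.
Bracket: h₀ sin ϕ sin δ + cos ϕ cos δ sin h₀ = 1.5183×-0.45865×0.10106 + 0.88862×0.99488×0.99862 = -0.070375 + 0.882850 = 0.812475.
Q̄ = (S_0/π) × [bracket] = (1361/π) × 0.812475 = 352.0 W/m².

Q̄ ≈ 352 W/m²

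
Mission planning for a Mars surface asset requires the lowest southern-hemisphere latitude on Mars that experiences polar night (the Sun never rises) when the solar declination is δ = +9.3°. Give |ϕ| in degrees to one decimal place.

|ϕ| = 80.7°

Polar night requires cos h₀ = −tan ϕ tan δ ≥ 1, i.e. tan ϕ tan δ ≤ −1.
The boundary is |tan ϕ| · |tan δ| = 1, so |ϕ| = 90° − |δ| = 90° − 9.3° = 80.7° in the southern hemisphere.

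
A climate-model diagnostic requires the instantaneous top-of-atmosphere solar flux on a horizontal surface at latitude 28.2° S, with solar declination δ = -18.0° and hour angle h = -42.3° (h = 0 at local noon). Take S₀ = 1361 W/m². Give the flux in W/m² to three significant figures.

cos θ_z = sin φ sin δ + cos φ cos δ cos h = 0.146026 + 0.619936 = 0.765962.
Flux = S₀ · cos θ_z = 1361 × 0.765962 = 1042 W/m².

1.04e+03 W/m²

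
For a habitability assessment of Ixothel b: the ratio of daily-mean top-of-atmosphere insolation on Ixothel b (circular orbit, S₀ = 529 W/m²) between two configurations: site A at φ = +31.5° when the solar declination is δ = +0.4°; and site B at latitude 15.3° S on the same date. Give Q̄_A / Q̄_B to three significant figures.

— Configuration A (φ=+31.5°):
cos H₀ = −tan(+31.5°) tan(+0.400°) = -0.0043, H₀ = 1.5751 rad.
Bracket: H₀ sin φ sin δ + cos φ cos δ sin H₀ = 1.5751×0.52250×0.00698 + 0.85264×0.99998×0.99999 = 0.005744 + 0.852614 = 0.858358.
Q̄ = (S₀/π) × [bracket] = (529/π) × 0.858358 = 144.54 W/m².
— Configuration B (φ=-15.3°):
cos H₀ = −tan(-15.3°) tan(+0.400°) = 0.0019, H₀ = 1.5689 rad.
Bracket: H₀ sin φ sin δ + cos φ cos δ sin H₀ = 1.5689×-0.26387×0.00698 + 0.96456×0.99998×1.00000 = -0.002890 + 0.964541 = 0.961651.
Q̄ = (S₀/π) × [bracket] = (529/π) × 0.961651 = 161.93 W/m².
Ratio Q̄_A / Q̄_B = 144.54 / 161.93 = 0.8926.

Q̄_A / Q̄_B ≈ 0.893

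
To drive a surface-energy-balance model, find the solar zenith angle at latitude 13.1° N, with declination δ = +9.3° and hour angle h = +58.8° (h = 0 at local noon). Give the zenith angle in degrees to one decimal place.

θ_z = 57.7°

cos θ_z = sin φ sin δ + cos φ cos δ cos h = 0.036628 + 0.497914 = 0.534542.
θ_z = arccos(0.534542) = 57.7°.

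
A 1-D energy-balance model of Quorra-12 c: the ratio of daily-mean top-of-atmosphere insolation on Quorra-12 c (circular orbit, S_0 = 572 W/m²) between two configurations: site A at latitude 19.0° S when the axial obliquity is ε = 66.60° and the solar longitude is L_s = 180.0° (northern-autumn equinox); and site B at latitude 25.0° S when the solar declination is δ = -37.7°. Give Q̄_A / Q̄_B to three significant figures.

— Configuration A (ϕ=-19.0°):
Solar declination: sin δ = sin ε · sin L_s = sin 66.60° × sin 180.0° = 0.00000, so δ = +0.000°.
cos h₀ = −tan(-19.0°) tan(+0.000°) = 0.0000, h₀ = 1.5708 rad.
Bracket: h₀ sin ϕ sin δ + cos ϕ cos δ sin h₀ = 1.5708×-0.32557×0.00000 + 0.94552×1.00000×1.00000 = -0.000000 + 0.945520 = 0.945520.
Q̄ = (S_0/π) × [bracket] = (572/π) × 0.945520 = 172.15 W/m².
— Configuration B (ϕ=-25.0°):
cos h₀ = −tan(-25.0°) tan(-37.700°) = -0.3604, h₀ = 1.9395 rad.
Bracket: h₀ sin ϕ sin δ + cos ϕ cos δ sin h₀ = 1.9395×-0.42262×-0.61153 + 0.90631×0.79122×0.93280 = 0.501254 + 0.668902 = 1.170156.
Q̄ = (S_0/π) × [bracket] = (572/π) × 1.170156 = 213.05 W/m².
Ratio Q̄_A / Q̄_B = 172.15 / 213.05 = 0.8080.

Q̄_A / Q̄_B ≈ 0.808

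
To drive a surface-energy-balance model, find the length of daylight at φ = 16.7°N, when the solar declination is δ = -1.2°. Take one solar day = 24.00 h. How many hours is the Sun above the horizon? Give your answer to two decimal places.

11.95 h

cos H₀ = −tan φ · tan δ = −tan(+16.7°) × tan(-1.200°) = 0.0063, so H₀ = 1.5645 rad = 89.64°.
Daylight = 2H₀/(2π) × 24.00 h = (1.5645/π) × 24.00 = 11.95 h.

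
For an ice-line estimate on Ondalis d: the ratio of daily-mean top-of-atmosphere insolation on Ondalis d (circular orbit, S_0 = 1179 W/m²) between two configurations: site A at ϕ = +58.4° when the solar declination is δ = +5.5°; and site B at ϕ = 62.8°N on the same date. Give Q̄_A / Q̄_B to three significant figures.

— Configuration A (ϕ=+58.4°):
cos h₀ = −tan(+58.4°) tan(+5.500°) = -0.1565, h₀ = 1.7280 rad.
Bracket: h₀ sin ϕ sin δ + cos ϕ cos δ sin h₀ = 1.7280×0.85173×0.09585 + 0.52399×0.99540×0.98768 = 0.141071 + 0.515154 = 0.656225.
Q̄ = (S_0/π) × [bracket] = (1179/π) × 0.656225 = 246.27 W/m².
— Configuration B (ϕ=+62.8°):
cos h₀ = −tan(+62.8°) tan(+5.500°) = -0.1874, h₀ = 1.7593 rad.
Bracket: h₀ sin ϕ sin δ + cos ϕ cos δ sin h₀ = 1.7593×0.88942×0.09585 + 0.45710×0.99540×0.98229 = 0.149982 + 0.446939 = 0.596921.
Q̄ = (S_0/π) × [bracket] = (1179/π) × 0.596921 = 224.02 W/m².
Ratio Q̄_A / Q̄_B = 246.27 / 224.02 = 1.099.

Q̄_A / Q̄_B ≈ 1.10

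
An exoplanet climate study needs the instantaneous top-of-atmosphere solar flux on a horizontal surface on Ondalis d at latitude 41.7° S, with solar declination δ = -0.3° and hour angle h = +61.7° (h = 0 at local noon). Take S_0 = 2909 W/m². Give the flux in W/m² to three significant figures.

cos θ_z = sin ϕ sin δ + cos ϕ cos δ cos h = 0.003483 + 0.353968 = 0.357451.
Flux = S_0 · cos θ_z = 2909 × 0.357451 = 1040 W/m².

1.04e+03 W/m²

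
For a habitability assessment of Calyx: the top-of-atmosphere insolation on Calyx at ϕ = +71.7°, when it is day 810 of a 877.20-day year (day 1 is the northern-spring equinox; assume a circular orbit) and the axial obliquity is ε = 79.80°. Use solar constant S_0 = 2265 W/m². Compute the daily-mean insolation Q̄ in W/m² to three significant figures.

Solar longitude: L_s = 360° × (810 − 1)/877.20 = 332.011°.
sin δ = sin 79.80° × sin 332.011° = -0.46189, so δ = -27.509°.
cos h₀ = −tan(+71.7°) tan(-27.509°) = 1.5746 ≥ 1 ⇒ polar night, h₀ = 0 and Q̄ = 0.

Q̄ ≈ 0.00 W/m²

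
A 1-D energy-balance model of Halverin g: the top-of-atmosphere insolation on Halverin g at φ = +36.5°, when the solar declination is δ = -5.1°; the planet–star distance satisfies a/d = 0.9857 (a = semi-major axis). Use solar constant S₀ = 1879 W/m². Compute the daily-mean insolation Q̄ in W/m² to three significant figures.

Q̄ ≈ 418 W/m²

cos H₀ = −tan(+36.5°) tan(-5.100°) = 0.0660, H₀ = 1.5047 rad.
Bracket: H₀ sin φ sin δ + cos φ cos δ sin H₀ = 1.5047×0.59482×-0.08889 + 0.80386×0.99604×0.99782 = -0.079559 + 0.798931 = 0.719372.
Inverse-square distance factor (a/d)² = 0.9857² = 0.971604.
Q̄ = (S₀/π) × 0.971604 × [bracket] = (1879/π) × 0.971604 × 0.719372 = 418.0 W/m².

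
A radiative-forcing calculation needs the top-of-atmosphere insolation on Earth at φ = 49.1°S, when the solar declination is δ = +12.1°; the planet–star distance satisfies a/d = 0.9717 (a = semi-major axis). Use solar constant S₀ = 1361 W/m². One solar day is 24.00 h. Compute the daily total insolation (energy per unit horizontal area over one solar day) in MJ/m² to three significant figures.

cos H₀ = −tan(-49.1°) tan(+12.100°) = 0.2475, H₀ = 1.3207 rad.
Bracket: H₀ sin φ sin δ + cos φ cos δ sin H₀ = 1.3207×-0.75585×0.20962 + 0.65474×0.97778×0.96889 = -0.209253 + 0.620275 = 0.411022.
Inverse-square distance factor (a/d)² = 0.9717² = 0.944201.
Q̄ = (S₀/π) × 0.944201 × [bracket] = (1361/π) × 0.944201 × 0.411022 = 168.13 W/m².
Daily total = Q̄ × 24.00 h × 3600 s/h = 168.13 × 24.00 × 3600 / 10⁶ = 14.53 MJ/m².

14.5 MJ/m²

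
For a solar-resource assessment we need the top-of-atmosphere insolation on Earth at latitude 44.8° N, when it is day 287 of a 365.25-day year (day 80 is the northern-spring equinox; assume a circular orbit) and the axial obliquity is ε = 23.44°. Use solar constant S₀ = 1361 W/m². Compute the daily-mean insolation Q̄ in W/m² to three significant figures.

Q̄ ≈ 230 W/m²

Solar longitude: λ_s = 360° × (287 − 80)/365.25 = 204.025°.
sin δ = sin 23.44° × sin 204.025° = -0.16195, so δ = -9.320°.
cos H₀ = −tan(+44.8°) tan(-9.320°) = 0.1630, H₀ = 1.4071 rad.
Bracket: H₀ sin φ sin δ + cos φ cos δ sin H₀ = 1.4071×0.70463×-0.16195 + 0.70957×0.98680×0.98663 = -0.160571 + 0.690842 = 0.530271.
Q̄ = (S₀/π) × [bracket] = (1361/π) × 0.530271 = 229.7 W/m².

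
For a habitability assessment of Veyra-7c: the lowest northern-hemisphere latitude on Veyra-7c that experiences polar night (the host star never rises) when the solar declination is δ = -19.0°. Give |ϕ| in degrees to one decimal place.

|ϕ| = 71.0°

Polar night requires cos h₀ = −tan ϕ tan δ ≥ 1, i.e. tan ϕ tan δ ≤ −1.
The boundary is |tan ϕ| · |tan δ| = 1, so |ϕ| = 90° − |δ| = 90° − 19.0° = 71.0° in the northern hemisphere.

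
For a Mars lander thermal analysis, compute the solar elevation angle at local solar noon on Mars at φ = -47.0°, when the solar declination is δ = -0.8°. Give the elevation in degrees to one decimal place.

At local noon the hour angle is zero, so the zenith angle equals |φ − δ| = |-47.0° − (-0.800°)| = 46.200°.
Elevation = 90° − 46.200° = 43.8°.

43.8°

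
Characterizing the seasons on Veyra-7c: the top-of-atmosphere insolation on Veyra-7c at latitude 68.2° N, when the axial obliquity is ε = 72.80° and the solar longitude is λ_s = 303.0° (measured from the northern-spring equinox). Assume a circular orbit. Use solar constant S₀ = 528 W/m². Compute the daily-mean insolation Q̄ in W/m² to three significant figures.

Q̄ ≈ 0.00 W/m²

Solar declination: sin δ = sin ε · sin λ_s = sin 72.80° × sin 303.0° = -0.80116, so δ = -53.241°.
cos H₀ = −tan(+68.2°) tan(-53.241°) = 3.3471 ≥ 1 ⇒ polar night, H₀ = 0 and Q̄ = 0.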